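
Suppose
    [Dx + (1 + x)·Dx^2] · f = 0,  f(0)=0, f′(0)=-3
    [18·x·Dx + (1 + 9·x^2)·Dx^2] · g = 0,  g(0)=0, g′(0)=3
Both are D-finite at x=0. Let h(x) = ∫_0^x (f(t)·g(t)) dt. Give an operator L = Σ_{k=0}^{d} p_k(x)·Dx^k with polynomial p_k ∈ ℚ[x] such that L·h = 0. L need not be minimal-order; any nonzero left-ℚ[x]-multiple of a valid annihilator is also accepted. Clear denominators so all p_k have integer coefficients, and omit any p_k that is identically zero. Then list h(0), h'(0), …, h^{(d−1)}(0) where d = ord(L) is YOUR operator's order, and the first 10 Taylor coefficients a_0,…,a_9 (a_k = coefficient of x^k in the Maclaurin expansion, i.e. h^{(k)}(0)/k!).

f: a_k = 0, -3, 3/2, -1, 3/4, -3/5, 1/2, -3/7, 3/8, -1/3, …
g: a_k = 0, 3, 0, -9, 0, 243/5, 0, -2187/7, 0, 2187, …
f·g: L₀ = L_f ⊗_s L_g, ord ≤ 2·2.
h=∫₀ˣh₀: take L = L₀·Dx.
L = (1368 + 2700·x + 37584·x^2 + 95580·x^3 + 87480·x^4 + 37908·x^5 + 26244·x^7)·Dx^2 + (1298 + 9180·x + 54612·x^2 + 194724·x^3 + 324000·x^4 + 271188·x^5 + 102060·x^6 + 78732·x^7 + 91854·x^8)·Dx^3 + (76 + 2848·x + 12096·x^2 + 43992·x^3 + 117288·x^4 + 173016·x^5 + 139968·x^6 + 75816·x^7 + 78732·x^8 + 52488·x^9)·Dx^4 + (37 + 146·x + 901·x^2 + 2808·x^3 + 7362·x^4 + 15228·x^5 + 21546·x^6 + 17496·x^7 + 12393·x^8 + 13122·x^9 + 6561·x^10)·Dx^5  (order 5).
h: a_k = 0, 0, 0, -3, 9/8, 24/5, -15/8, -99/5, 1353/160, 496/5, …
ICs: h(0) = 0, h′(0) = 0, h′′(0) = 0, h′′′(0) = -18, h′′′′(0) = 27.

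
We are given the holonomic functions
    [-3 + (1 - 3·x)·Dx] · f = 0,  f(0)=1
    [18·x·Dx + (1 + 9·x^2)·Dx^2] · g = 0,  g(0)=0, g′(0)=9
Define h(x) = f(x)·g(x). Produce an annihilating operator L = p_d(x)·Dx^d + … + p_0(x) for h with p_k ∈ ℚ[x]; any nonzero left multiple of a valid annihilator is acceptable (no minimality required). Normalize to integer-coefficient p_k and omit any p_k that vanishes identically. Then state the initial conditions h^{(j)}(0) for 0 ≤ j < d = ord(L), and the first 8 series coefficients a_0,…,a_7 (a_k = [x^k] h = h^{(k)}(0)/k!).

f: a_k = 1, 3, 9, 27, 81, 243, 729, 2187, …
g: a_k = 0, 9, 0, -27, 0, 729/5, 0, -6561/7, …
f·g: L₀ = L_f ⊗_s L_g, ord ≤ 1·2.
L = 54·x + (6 - 18·x + 108·x^2)·Dx + (-1 + 3·x - 9·x^2 + 27·x^3)·Dx^2  (order 2).
h: a_k = 0, 9, 27, 54, 162, 3159/5, 9477/5, 166212/35, …
ICs: h(0) = 0, h′(0) = 9.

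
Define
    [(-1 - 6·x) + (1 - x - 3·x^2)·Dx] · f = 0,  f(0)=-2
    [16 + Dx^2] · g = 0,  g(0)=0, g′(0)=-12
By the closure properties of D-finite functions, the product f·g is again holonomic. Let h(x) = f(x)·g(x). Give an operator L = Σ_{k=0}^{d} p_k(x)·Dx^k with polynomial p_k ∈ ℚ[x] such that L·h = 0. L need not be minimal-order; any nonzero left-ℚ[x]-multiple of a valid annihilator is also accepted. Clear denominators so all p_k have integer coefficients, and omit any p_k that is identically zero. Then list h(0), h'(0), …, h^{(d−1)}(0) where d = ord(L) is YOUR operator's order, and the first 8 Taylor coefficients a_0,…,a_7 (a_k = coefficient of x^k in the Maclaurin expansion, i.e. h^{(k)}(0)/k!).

f: a_k = -2, -2, -8, -14, -38, -80, -194, -434, …
g: a_k = 0, -12, 0, 32, 0, -128/5, 0, 1024/105, …
Product ⇒ symmetric product L₀, ord ≤ 2.
L = (-10 + 16·x + 48·x^2) + (2 + 12·x)·Dx + (-1 + x + 3·x^2)·Dx^2  (order 2).
h: a_k = 0, 24, 24, 32, 104, 1256/5, 2816/5, 136216/105, …
ICs: h(0) = 0, h′(0) = 24.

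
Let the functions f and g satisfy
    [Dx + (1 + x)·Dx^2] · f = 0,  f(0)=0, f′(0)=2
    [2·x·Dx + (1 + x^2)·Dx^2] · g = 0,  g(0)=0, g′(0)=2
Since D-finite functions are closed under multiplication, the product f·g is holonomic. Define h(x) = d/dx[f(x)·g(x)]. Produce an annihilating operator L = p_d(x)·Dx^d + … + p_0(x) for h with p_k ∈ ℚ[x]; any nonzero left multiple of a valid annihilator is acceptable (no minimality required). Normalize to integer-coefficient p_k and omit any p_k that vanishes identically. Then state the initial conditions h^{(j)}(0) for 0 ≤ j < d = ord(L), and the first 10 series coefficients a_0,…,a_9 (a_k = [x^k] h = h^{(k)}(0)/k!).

f: a_k = 0, 2, -1, 2/3, -1/2, 2/5, -1/3, 2/7, -1/4, 2/9, …
g: a_k = 0, 2, 0, -2/3, 0, 2/5, 0, -2/7, 0, 2/9, …
L₀ := L_f ⊗_s L_g (sym. prod.), ord ≤ 4.
Differentiate: ansatz ord ≤ ord L₀ ⇒ L.
L = (24 + 44·x + 80·x^2 + 156·x^3 + 120·x^4 + 52·x^5 + 4·x^7) + (18 + 124·x + 308·x^2 + 484·x^3 + 544·x^4 + 372·x^5 + 140·x^6 + 12·x^7 + 14·x^8)·Dx + (12 + 64·x + 192·x^2 + 312·x^3 + 360·x^4 + 312·x^5 + 192·x^6 + 72·x^7 + 12·x^8 + 8·x^9)·Dx^2 + (5 + 18·x + 37·x^2 + 56·x^3 + 66·x^4 + 60·x^5 + 42·x^6 + 24·x^7 + 9·x^8 + 2·x^9 + x^10)·Dx^3  (order 3).
h: a_k = 0, 8, -6, 0, -5/3, 104/15, -77/15, 0, -121/70, 2104/315, …
ICs: h(0) = 0, h′(0) = 8, h′′(0) = -12.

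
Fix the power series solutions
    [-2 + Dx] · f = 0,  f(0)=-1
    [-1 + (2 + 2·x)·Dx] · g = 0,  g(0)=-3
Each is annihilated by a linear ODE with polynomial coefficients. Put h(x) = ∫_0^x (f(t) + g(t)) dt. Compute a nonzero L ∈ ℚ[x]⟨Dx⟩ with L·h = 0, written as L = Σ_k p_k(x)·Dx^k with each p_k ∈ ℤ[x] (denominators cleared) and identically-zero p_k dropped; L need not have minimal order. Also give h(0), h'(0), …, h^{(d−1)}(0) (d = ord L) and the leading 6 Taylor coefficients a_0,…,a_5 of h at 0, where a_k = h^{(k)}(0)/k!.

L = (10 + 8·x)·Dx + (-17 - 32·x - 16·x^2)·Dx^2 + (6 + 14·x + 8·x^2)·Dx^3  (order 3).
h: a_k = 0, -4, -7/4, -13/24, -73/192, -211/1920, …
ICs: h(0) = 0, h′(0) = -4, h′′(0) = -7/2.

f: a_k = -1, -2, -2, -4/3, -2/3, -4/15, …
g: a_k = -3, -3/2, 3/8, -3/16, 15/128, -21/256, …
f+g: L₀ = lclm(L_f,L_g), ord ≤ 1+1.
h=∫₀ˣh₀: take L = L₀·Dx.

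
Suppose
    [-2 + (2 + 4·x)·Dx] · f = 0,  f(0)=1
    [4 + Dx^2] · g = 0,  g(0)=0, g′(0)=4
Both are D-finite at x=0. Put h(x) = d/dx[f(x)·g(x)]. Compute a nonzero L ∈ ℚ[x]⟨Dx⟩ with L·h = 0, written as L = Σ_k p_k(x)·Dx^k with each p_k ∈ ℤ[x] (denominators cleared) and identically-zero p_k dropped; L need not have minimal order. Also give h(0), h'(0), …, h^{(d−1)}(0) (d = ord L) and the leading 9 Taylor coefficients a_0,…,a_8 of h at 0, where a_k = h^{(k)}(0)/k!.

L = (53 + 288·x + 544·x^2 + 512·x^3 + 256·x^4) + (-2 - 36·x - 96·x^2 - 64·x^3)·Dx + (7 + 44·x + 108·x^2 + 128·x^3 + 64·x^4)·Dx^2  (order 2).
h: a_k = 4, 8, -14, -8/3, -19/6, 81/5, -983/36, 15454/315, -185275/2016, …
ICs: h(0) = 4, h′(0) = 8.

f: a_k = 1, 1, -1/2, 1/2, -5/8, 7/8, -21/16, 33/16, -429/128, …
g: a_k = 0, 4, 0, -8/3, 0, 8/15, 0, -16/315, 0, …
L₀ := L_f ⊗_s L_g (sym. prod.), ord ≤ 2.
Derive L from L₀ (diff closure).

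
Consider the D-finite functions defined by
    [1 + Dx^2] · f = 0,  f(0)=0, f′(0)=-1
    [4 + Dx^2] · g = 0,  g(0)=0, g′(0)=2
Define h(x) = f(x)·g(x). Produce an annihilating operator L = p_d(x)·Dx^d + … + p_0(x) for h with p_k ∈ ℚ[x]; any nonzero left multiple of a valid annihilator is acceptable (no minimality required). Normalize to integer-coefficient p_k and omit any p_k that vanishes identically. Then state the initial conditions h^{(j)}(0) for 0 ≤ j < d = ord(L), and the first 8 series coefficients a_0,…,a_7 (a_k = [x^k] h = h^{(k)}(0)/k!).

L = 9 + 10·Dx^2 + Dx^4  (order 4).
h: a_k = 0, 0, -2, 0, 5/3, 0, -91/180, 0, …
ICs: h(0) = 0, h′(0) = 0, h′′(0) = -4, h′′′(0) = 0.

f: a_k = 0, -1, 0, 1/6, 0, -1/120, 0, 1/5040, …
g: a_k = 0, 2, 0, -4/3, 0, 4/15, 0, -8/315, …
Product ⇒ symmetric product L₀, ord ≤ 4.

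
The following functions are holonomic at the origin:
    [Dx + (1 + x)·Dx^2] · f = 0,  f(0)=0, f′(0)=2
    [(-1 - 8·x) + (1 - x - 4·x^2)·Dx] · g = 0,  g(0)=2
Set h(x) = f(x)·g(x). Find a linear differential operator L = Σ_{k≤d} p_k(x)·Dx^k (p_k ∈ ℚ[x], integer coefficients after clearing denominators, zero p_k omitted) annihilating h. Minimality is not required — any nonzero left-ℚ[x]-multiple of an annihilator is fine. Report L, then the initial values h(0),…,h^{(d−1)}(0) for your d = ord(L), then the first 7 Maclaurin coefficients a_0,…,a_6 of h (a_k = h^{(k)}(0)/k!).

f: a_k = 0, 2, -1, 2/3, -1/2, 2/5, -1/3, …
g: a_k = 2, 2, 10, 18, 58, 130, 362, …
L₀ := L_f ⊗_s L_g (sym. prod.), ord ≤ 2.
L = (9 + 16·x) + (1 + 19·x + 20·x^2)·Dx + (-1 + 5·x^2 + 4·x^3)·Dx^2  (order 2).
h: a_k = 0, 4, 2, 58/3, 79/3, 1567/15, 3137/15, …
ICs: h(0) = 0, h′(0) = 4.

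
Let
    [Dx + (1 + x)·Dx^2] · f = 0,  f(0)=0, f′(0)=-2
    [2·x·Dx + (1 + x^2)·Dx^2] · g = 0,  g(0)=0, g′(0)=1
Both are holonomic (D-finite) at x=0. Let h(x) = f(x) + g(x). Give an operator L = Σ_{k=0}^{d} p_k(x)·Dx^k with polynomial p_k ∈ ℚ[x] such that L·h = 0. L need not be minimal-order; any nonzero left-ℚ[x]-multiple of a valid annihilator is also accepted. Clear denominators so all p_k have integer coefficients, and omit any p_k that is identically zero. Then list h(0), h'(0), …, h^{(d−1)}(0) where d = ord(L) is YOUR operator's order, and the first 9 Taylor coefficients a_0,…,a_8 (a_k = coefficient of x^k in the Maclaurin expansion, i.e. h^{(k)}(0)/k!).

L = (-2 - 6·x + 6·x^2 + 2·x^3)·Dx + (-4 - 4·x + 12·x^3 + 4·x^4)·Dx^2 + (-1 + x + 2·x^2 + 2·x^3 + 3·x^4 + x^5)·Dx^3  (order 3).
h: a_k = 0, -1, 1, -1, 1/2, -1/5, 1/3, -3/7, 1/4, …
ICs: h(0) = 0, h′(0) = -1, h′′(0) = 2.

f: a_k = 0, -2, 1, -2/3, 1/2, -2/5, 1/3, -2/7, 1/4, …
g: a_k = 0, 1, 0, -1/3, 0, 1/5, 0, -1/7, 0, …
L₀ := lclm(L_f,L_g); ord L₀ ≤ 2+2.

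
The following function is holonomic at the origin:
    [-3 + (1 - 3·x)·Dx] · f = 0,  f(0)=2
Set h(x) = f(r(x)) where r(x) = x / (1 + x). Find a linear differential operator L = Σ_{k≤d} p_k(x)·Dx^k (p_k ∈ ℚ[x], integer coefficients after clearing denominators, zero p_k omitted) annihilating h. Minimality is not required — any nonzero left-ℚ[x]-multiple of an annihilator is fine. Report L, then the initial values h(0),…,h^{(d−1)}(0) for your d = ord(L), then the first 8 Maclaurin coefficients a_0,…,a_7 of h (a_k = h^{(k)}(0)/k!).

f: a_k = 2, 6, 18, 54, 162, 486, 1458, 4374, …
h₀=f(r): pull back L_f along r ⇒ L₀.
L = 3 + (-1 + x + 2·x^2)·Dx  (order 1).
h: a_k = 2, 6, 12, 24, 48, 96, 192, 384, …
ICs: h(0) = 2.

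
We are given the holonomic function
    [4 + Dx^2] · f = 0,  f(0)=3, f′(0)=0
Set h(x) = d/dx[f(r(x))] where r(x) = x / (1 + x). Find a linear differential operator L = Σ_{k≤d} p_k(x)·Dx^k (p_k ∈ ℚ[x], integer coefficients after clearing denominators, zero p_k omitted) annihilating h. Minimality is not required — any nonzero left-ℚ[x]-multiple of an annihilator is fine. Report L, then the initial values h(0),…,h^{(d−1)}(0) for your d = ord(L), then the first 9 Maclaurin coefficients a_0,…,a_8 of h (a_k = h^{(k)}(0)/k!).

L = (10 + 12·x + 6·x^2) + (6 + 18·x + 18·x^2 + 6·x^3)·Dx + (1 + 4·x + 6·x^2 + 4·x^3 + x^4)·Dx^2  (order 2).
h: a_k = 0, -12, 36, -64, 80, -308/5, -84/5, 18832/105, -15504/35, …
ICs: h(0) = 0, h′(0) = -12.

f: a_k = 3, 0, -6, 0, 2, 0, -4/15, 0, 2/105, …
Change of var in L_f (x↦r) gives L₀.
Differentiate: ansatz ord ≤ ord L₀ ⇒ L.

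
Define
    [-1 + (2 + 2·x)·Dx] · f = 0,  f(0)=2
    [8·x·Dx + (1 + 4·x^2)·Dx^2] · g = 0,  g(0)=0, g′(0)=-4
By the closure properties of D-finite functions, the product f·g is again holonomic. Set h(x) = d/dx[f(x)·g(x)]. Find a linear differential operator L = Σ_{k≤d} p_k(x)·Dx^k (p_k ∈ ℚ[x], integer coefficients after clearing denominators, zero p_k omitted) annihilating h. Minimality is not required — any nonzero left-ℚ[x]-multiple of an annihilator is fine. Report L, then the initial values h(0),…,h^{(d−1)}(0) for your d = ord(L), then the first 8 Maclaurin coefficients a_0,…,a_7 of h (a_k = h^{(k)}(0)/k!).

L = (29 + 160·x - 280·x^2 - 384·x^3 - 48·x^4) + (76 + 300·x - 288·x^2 - 1664·x^3 - 1344·x^4 - 192·x^5)·Dx + (12 - 40·x - 84·x^2 - 256·x^3 - 544·x^4 - 384·x^5 - 64·x^6)·Dx^2  (order 2).
h: a_k = -8, -8, 35, 58/3, -6389/48, -5929/80, 1022653/1920, 944407/3360, …
ICs: h(0) = -8, h′(0) = -8.

f: a_k = 2, 1, -1/4, 1/8, -5/64, 7/128, -21/512, 33/1024, …
g: a_k = 0, -4, 0, 16/3, 0, -64/5, 0, 256/7, …
Product ⇒ symmetric product L₀, ord ≤ 2.
Differentiate: ansatz ord ≤ ord L₀ ⇒ L.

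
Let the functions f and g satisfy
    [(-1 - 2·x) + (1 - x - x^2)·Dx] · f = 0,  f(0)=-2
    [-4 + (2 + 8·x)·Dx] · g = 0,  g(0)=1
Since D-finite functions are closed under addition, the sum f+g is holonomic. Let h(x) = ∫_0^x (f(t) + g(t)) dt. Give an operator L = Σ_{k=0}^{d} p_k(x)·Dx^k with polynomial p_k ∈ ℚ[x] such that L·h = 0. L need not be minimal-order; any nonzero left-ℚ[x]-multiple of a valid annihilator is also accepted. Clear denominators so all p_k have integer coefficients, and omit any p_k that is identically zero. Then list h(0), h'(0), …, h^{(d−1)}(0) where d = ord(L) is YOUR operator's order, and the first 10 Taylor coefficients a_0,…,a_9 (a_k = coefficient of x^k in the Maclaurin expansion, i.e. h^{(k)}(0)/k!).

f: a_k = -2, -2, -4, -6, -10, -16, -26, -42, -68, -110, …
g: a_k = 1, 2, -2, 4, -10, 28, -84, 264, -858, 2860, …
h₀=f+g: left-lcm gives L₀, ord ≤ 2.
Integrate: L := L₀·Dx.
L = (-12 - 48·x - 48·x^2 - 40·x^3)·Dx + (8 + 30·x + 114·x^2 + 152·x^3 + 100·x^4)·Dx^2 + (1 - 5·x - 39·x^2 + 6·x^3 + 82·x^4 + 40·x^5)·Dx^3  (order 3).
h: a_k = 0, -1, 0, -2, -1/2, -4, 2, -110/7, 111/4, -926/9, …
ICs: h(0) = 0, h′(0) = -1, h′′(0) = 0.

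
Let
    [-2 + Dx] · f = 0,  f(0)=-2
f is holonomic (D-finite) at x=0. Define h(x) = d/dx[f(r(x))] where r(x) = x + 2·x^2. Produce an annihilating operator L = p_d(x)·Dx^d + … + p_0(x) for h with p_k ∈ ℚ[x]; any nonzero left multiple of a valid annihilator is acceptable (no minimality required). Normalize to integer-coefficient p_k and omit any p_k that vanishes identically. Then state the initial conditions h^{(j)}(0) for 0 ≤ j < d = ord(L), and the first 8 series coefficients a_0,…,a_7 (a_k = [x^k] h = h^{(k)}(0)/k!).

f: a_k = -2, -4, -4, -8/3, -4/3, -8/15, -8/45, -16/315, …
f∘r: x↦r, Dx↦Dx/r' in L_f ⇒ L₀.
Derive L from L₀ (diff closure).
L = (6 + 16·x + 32·x^2) + (-1 - 4·x)·Dx  (order 1).
h: a_k = -4, -24, -56, -400/3, -216, -5296/15, -20848/45, -63328/105, …
ICs: h(0) = -4.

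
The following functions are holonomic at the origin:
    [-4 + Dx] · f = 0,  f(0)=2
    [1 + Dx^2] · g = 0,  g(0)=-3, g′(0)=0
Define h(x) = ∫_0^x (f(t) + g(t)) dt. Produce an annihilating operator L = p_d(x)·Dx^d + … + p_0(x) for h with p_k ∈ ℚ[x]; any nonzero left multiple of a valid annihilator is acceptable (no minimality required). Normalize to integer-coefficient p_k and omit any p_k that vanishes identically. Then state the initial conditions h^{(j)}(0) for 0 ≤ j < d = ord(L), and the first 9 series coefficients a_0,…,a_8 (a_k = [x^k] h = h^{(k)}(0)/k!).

f: a_k = 2, 8, 16, 64/3, 64/3, 256/15, 512/45, 2048/315, 1024/315, …
g: a_k = -3, 0, 3/2, 0, -1/8, 0, 1/240, 0, -1/13440, …
Weyl lclm of L_f,L_g ⇒ L₀ (ord ≤ 3).
Integrate: L := L₀·Dx.
L = -4·Dx + Dx^2 - 4·Dx^3 + Dx^4  (order 4).
h: a_k = 0, -1, 4, 35/6, 16/3, 509/120, 128/45, 1639/1008, 256/315, …
ICs: h(0) = 0, h′(0) = -1, h′′(0) = 8, h′′′(0) = 35.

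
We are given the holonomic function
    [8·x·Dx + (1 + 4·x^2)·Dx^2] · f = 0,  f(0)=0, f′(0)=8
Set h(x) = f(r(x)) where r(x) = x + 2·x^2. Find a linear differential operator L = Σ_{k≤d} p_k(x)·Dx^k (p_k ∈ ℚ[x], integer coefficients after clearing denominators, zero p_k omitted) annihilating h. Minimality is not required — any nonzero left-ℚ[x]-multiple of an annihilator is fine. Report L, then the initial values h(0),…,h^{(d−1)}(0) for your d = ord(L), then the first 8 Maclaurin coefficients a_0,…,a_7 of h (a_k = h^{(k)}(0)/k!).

L = (-4 + 8·x + 64·x^2 + 192·x^3 + 192·x^4)·Dx + (1 + 4·x + 4·x^2 + 32·x^3 + 80·x^4 + 64·x^5)·Dx^2  (order 2).
h: a_k = 0, 8, 16, -32/3, -64, -512/5, 512/3, 6656/7, …
ICs: h(0) = 0, h′(0) = 8.

f: a_k = 0, 8, 0, -32/3, 0, 128/5, 0, -512/7, …
Substitute x→r, Dx→(1/r')Dx; clear ⇒ L₀.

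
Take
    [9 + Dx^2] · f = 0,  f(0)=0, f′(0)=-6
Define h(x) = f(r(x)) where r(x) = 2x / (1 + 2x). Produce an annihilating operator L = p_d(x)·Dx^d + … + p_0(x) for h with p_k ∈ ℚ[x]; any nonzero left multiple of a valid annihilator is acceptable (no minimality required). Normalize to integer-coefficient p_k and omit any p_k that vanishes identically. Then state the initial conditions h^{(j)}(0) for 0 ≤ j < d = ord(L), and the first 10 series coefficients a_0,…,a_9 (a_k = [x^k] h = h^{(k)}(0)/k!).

L = 36 + (4 + 24·x + 48·x^2 + 32·x^3)·Dx + (1 + 8·x + 24·x^2 + 32·x^3 + 16·x^4)·Dx^2  (order 2).
h: a_k = 0, -12, 24, 24, -336, 7032/5, -4080, 309648/35, -60576/5, -238488/35, …
ICs: h(0) = 0, h′(0) = -12.

f: a_k = 0, -6, 0, 9, 0, -81/20, 0, 243/280, 0, -243/2240, …
Change of var in L_f (x↦r) gives L₀.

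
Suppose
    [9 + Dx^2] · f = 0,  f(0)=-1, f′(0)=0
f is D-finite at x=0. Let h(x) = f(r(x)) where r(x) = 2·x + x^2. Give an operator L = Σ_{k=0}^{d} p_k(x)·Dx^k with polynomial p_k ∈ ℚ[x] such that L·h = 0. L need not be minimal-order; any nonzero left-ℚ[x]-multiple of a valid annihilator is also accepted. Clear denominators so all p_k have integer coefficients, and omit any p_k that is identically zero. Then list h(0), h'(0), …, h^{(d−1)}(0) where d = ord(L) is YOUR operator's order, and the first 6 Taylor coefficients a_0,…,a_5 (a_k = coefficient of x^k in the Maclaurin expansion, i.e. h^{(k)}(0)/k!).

f: a_k = -1, 0, 9/2, 0, -27/8, 0, …
Change of var in L_f (x↦r) gives L₀.
L = (36 + 108·x + 108·x^2 + 36·x^3) - Dx + (1 + x)·Dx^2  (order 2).
h: a_k = -1, 0, 18, 18, -99/2, -108, …
ICs: h(0) = -1, h′(0) = 0.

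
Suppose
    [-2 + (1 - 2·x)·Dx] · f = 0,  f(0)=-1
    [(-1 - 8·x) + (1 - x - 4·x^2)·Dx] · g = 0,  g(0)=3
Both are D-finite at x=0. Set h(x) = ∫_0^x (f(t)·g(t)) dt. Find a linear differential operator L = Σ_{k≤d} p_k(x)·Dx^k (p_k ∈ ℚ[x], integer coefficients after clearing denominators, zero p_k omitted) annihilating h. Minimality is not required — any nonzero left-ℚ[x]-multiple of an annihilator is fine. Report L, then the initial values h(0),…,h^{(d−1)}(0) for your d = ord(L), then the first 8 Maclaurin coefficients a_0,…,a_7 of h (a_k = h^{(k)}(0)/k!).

L = (-3 - 4·x + 24·x^2)·Dx + (1 - 3·x - 2·x^2 + 8·x^3)·Dx^2  (order 2).
h: a_k = 0, -3, -9/2, -11, -93/4, -273/5, -247/2, -2025/7, …
ICs: h(0) = 0, h′(0) = -3.

f: a_k = -1, -2, -4, -8, -16, -32, -64, -128, …
g: a_k = 3, 3, 15, 27, 87, 195, 543, 1323, …
Product ⇒ symmetric product L₀, ord ≤ 1.
∫: right-multiply L₀ by Dx.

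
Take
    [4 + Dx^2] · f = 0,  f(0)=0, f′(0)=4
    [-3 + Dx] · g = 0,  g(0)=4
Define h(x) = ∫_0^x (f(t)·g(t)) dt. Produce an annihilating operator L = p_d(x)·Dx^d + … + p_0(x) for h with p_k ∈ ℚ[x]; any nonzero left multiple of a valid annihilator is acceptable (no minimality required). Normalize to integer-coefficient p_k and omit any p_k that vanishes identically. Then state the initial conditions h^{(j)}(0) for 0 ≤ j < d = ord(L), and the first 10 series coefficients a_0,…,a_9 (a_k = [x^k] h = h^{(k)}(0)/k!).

L = 13·Dx - 6·Dx^2 + Dx^3  (order 3).
h: a_k = 0, 0, 8, 16, 46/3, 8, 61/45, -46/35, -3277/2520, -17/27, …
ICs: h(0) = 0, h′(0) = 0, h′′(0) = 16.

f: a_k = 0, 4, 0, -8/3, 0, 8/15, 0, -16/315, 0, 8/2835, …
g: a_k = 4, 12, 18, 18, 27/2, 81/10, 81/20, 243/140, 729/1120, 243/1120, …
h₀=f·g: eliminate ⇒ L₀, order ≤ 2·1.
Integrate: L := L₀·Dx.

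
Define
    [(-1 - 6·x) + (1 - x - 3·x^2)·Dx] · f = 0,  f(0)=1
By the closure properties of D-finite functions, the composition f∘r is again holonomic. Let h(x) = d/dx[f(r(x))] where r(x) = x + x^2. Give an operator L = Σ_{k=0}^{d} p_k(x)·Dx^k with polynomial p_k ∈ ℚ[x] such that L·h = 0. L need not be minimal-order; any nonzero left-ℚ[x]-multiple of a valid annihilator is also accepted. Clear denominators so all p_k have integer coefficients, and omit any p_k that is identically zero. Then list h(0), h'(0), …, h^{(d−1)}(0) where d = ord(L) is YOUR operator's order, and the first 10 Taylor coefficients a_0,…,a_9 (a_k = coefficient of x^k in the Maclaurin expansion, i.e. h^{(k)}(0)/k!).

L = (10 + 60·x + 168·x^2 + 396·x^3 + 648·x^4 + 540·x^5 + 180·x^6) + (-1 - 7·x - 6·x^2 + 44·x^3 + 135·x^4 + 180·x^5 + 126·x^6 + 36·x^7)·Dx  (order 1).
h: a_k = 1, 10, 45, 176, 685, 2508, 8925, 31208, 107280, 364280, …
ICs: h(0) = 1.

f: a_k = 1, 1, 4, 7, 19, 40, 97, 217, 508, 1159, …
Change of var in L_f (x↦r) gives L₀.
h₀' ⇒ L via d/dx closure of L₀.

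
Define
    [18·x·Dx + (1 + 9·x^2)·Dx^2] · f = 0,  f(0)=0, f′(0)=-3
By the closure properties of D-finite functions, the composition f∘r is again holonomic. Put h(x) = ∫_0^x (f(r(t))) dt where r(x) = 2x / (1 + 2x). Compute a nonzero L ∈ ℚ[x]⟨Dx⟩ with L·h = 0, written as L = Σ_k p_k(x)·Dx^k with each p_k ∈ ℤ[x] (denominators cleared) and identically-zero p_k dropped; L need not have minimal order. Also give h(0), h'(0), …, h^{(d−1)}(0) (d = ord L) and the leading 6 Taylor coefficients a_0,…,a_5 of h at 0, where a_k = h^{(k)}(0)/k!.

L = (4 + 80·x)·Dx^2 + (1 + 4·x + 40·x^2)·Dx^3  (order 3).
h: a_k = 0, 0, -3, 4, 12, -384/5, …
ICs: h(0) = 0, h′(0) = 0, h′′(0) = -6.

f: a_k = 0, -3, 0, 9, 0, -243/5, …
Change of var in L_f (x↦r) gives L₀.
Integrate: L := L₀·Dx.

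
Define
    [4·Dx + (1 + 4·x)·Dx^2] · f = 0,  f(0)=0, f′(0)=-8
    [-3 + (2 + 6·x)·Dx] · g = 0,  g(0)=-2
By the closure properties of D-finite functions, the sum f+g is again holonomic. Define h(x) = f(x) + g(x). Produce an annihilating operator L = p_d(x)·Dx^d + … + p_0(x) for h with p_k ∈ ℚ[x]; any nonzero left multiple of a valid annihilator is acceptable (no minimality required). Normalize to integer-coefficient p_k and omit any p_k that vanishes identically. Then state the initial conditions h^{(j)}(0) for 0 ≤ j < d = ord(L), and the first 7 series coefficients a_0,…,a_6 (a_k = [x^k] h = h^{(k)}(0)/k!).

L = (84 + 144·x)·Dx + (101 + 552·x + 720·x^2)·Dx^2 + (10 + 94·x + 288·x^2 + 288·x^3)·Dx^3  (order 3).
h: a_k = -2, -11, 73/4, -1105/24, 8597/64, -270649/640, 2143079/1536, …
ICs: h(0) = -2, h′(0) = -11, h′′(0) = 73/2.

f: a_k = 0, -8, 16, -128/3, 128, -2048/5, 4096/3, …
g: a_k = -2, -3, 9/4, -27/8, 405/64, -1701/128, 15309/512, …
h₀=f+g: left-lcm gives L₀, ord ≤ 3.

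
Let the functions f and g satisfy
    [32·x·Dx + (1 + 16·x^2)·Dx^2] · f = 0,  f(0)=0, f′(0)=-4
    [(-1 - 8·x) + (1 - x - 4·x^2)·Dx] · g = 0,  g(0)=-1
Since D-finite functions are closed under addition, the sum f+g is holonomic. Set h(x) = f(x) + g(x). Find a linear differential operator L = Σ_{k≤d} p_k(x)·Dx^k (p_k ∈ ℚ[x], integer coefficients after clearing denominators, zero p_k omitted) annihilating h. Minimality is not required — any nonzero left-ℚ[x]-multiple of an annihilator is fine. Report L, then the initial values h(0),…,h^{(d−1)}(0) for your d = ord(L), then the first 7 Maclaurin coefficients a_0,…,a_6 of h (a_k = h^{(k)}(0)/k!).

f: a_k = 0, -4, 0, 64/3, 0, -1024/5, 0, …
g: a_k = -1, -1, -5, -9, -29, -65, -181, …
Weyl lclm of L_f,L_g ⇒ L₀ (ord ≤ 3).
L = (160 - 640·x - 14848·x^2 - 36864·x^3 - 178176·x^4 - 98304·x^6)·Dx + (-43 - 336·x - 16·x^2 - 3072·x^3 - 35072·x^4 - 124928·x^5 - 12288·x^6 - 98304·x^7)·Dx^2 + (5 + 23·x + 272·x^2 + 16·x^3 + 2368·x^4 - 5888·x^5 - 12288·x^6 - 4096·x^7 - 16384·x^8)·Dx^3  (order 3).
h: a_k = -1, -5, -5, 37/3, -29, -1349/5, -181, …
ICs: h(0) = -1, h′(0) = -5, h′′(0) = -10.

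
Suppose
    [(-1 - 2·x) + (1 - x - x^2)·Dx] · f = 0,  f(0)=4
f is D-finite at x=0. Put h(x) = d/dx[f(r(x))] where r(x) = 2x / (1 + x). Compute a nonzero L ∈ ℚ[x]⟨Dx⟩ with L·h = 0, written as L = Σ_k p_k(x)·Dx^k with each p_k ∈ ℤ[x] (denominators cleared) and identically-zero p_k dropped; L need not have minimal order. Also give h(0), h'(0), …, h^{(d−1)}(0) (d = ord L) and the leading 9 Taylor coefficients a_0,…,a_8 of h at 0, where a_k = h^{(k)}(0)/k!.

L = (6 + 30·x + 90·x^2 + 50·x^3) + (-1 - 6·x + 30·x^3 + 25·x^4)·Dx  (order 1).
h: a_k = 8, 48, 120, 480, 1000, 3600, 7000, 24000, 45000, …
ICs: h(0) = 8.

f: a_k = 4, 4, 8, 12, 20, 32, 52, 84, 136, …
f∘r: x↦r, Dx↦Dx/r' in L_f ⇒ L₀.
h₀' ⇒ L via d/dx closure of L₀.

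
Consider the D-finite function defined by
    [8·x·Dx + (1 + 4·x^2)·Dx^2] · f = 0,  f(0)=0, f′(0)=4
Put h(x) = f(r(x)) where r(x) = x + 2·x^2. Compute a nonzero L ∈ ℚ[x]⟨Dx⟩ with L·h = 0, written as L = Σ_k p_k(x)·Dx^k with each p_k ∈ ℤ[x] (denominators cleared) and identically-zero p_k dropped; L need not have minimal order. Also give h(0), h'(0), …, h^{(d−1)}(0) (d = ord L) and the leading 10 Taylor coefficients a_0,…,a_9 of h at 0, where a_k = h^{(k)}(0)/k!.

L = (-4 + 8·x + 64·x^2 + 192·x^3 + 192·x^4)·Dx + (1 + 4·x + 4·x^2 + 32·x^3 + 80·x^4 + 64·x^5)·Dx^2  (order 2).
h: a_k = 0, 4, 8, -16/3, -32, -256/5, 256/3, 3328/7, 512, -17408/9, …
ICs: h(0) = 0, h′(0) = 4.

f: a_k = 0, 4, 0, -16/3, 0, 64/5, 0, -256/7, 0, 1024/9, …
L₀ from L_f via x↦r, Dx↦r'^{-1}Dx.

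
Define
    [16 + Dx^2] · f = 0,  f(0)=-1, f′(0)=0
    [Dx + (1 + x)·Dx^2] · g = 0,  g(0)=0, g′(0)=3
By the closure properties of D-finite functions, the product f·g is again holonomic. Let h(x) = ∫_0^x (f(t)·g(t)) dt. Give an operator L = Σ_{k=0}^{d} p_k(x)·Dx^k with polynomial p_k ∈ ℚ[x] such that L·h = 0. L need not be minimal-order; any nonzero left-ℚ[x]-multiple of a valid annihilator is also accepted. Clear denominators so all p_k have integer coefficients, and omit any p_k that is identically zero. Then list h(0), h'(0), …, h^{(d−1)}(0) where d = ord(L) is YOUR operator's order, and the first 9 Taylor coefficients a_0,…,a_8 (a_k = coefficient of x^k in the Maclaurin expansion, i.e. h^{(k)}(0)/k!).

L = (15072 + 62976·x + 97024·x^2 + 65536·x^3 + 16384·x^4)·Dx + (1984 + 6080·x + 6144·x^2 + 2048·x^3)·Dx^2 + (1950 + 8000·x + 12192·x^2 + 8192·x^3 + 2048·x^4)·Dx^3 + (124 + 380·x + 384·x^2 + 128·x^3)·Dx^4 + (63 + 254·x + 383·x^2 + 256·x^3 + 64·x^4)·Dx^5  (order 5).
h: a_k = 0, 0, -3/2, 1/2, 23/4, -9/4, -41/10, 3/2, 377/280, …
ICs: h(0) = 0, h′(0) = 0, h′′(0) = -3, h′′′(0) = 3, h′′′′(0) = 138.

f: a_k = -1, 0, 8, 0, -32/3, 0, 256/45, 0, -512/315, …
g: a_k = 0, 3, -3/2, 1, -3/4, 3/5, -1/2, 3/7, -3/8, …
Sym-product of L_f,L_g gives L₀ (≤ ord 4).
Integrate: L := L₀·Dx.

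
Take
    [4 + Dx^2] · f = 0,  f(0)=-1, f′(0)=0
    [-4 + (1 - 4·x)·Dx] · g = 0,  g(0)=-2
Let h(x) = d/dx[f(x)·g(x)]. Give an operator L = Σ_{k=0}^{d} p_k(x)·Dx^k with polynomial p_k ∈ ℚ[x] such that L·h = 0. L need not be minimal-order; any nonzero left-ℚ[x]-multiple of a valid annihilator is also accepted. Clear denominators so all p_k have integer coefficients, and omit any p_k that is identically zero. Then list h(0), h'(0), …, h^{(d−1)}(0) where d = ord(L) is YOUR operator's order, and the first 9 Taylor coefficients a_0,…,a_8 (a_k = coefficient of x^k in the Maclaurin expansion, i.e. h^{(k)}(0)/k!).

f: a_k = -1, 0, 2, 0, -2/3, 0, 4/45, 0, -2/315, …
g: a_k = -2, -8, -32, -128, -512, -2048, -8192, -32768, -131072, …
Product ⇒ symmetric product L₀, ord ≤ 2.
Derive L from L₀ (diff closure).
L = (-28 - 32·x + 64·x^2) + (-8 + 32·x)·Dx + (1 - 8·x + 16·x^2)·Dx^2  (order 2).
h: a_k = 8, 56, 336, 5392/3, 26960/3, 647024/15, 9058336/45, 289866784/315, 144933392/35, …
ICs: h(0) = 8, h′(0) = 56.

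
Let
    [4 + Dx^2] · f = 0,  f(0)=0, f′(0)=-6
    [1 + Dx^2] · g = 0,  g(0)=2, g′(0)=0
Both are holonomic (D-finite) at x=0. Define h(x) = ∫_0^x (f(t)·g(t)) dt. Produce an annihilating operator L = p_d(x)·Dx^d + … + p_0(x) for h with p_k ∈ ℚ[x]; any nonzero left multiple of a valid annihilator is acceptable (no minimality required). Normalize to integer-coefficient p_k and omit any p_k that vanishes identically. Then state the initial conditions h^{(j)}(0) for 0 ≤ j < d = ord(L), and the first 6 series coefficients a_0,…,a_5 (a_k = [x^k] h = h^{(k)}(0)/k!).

f: a_k = 0, -6, 0, 4, 0, -4/5, …
g: a_k = 2, 0, -1, 0, 1/12, 0, …
L₀ := L_f ⊗_s L_g (sym. prod.), ord ≤ 4.
h=∫₀ˣh₀: take L = L₀·Dx.
L = 9·Dx + 10·Dx^3 + Dx^5  (order 5).
h: a_k = 0, 0, -6, 0, 7/2, 0, …
ICs: h(0) = 0, h′(0) = 0, h′′(0) = -12, h′′′(0) = 0, h′′′′(0) = 84.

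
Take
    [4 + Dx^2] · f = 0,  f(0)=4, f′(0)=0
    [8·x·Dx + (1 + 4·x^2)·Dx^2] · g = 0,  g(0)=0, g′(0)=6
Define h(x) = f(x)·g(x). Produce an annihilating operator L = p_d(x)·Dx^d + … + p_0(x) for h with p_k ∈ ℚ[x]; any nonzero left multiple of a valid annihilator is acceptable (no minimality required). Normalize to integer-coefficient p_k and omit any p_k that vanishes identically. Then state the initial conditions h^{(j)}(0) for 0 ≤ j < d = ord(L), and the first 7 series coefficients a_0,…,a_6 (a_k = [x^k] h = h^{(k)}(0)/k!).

L = (80 + 832·x^2 + 1408·x^4 + 2048·x^6 + 2048·x^8) + (96·x + 640·x^3 + 1536·x^5 + 2048·x^7)·Dx + (24 + 256·x^2 + 576·x^4 + 1024·x^6 + 1024·x^8)·Dx^2 + (24·x + 160·x^3 + 384·x^5 + 512·x^7)·Dx^3 + (1 + 12·x^2 + 56·x^4 + 128·x^6 + 128·x^8)·Dx^4  (order 4).
h: a_k = 0, 24, 0, -80, 0, 784/5, 0, …
ICs: h(0) = 0, h′(0) = 24, h′′(0) = 0, h′′′(0) = -480.

f: a_k = 4, 0, -8, 0, 8/3, 0, -16/45, …
g: a_k = 0, 6, 0, -8, 0, 96/5, 0, …
Product ⇒ symmetric product L₀, ord ≤ 4.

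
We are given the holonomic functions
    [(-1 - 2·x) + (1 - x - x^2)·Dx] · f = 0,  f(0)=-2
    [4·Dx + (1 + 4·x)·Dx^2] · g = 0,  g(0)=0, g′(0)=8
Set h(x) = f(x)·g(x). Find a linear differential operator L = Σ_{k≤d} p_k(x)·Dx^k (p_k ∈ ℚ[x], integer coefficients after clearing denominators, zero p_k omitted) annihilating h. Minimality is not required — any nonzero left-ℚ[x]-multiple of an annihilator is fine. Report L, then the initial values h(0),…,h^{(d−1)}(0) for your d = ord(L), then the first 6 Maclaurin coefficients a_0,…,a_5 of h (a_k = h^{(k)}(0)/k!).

f: a_k = -2, -2, -4, -6, -10, -16, …
g: a_k = 0, 8, -16, 128/3, -128, 2048/5, …
Product ⇒ symmetric product L₀, ord ≤ 2.
L = (6 + 16·x) + (-2 + 16·x + 20·x^2)·Dx + (-1 - 3·x + 5·x^2 + 4·x^3)·Dx^2  (order 2).
h: a_k = 0, -16, 16, -256/3, 560/3, -10768/15, …
ICs: h(0) = 0, h′(0) = -16.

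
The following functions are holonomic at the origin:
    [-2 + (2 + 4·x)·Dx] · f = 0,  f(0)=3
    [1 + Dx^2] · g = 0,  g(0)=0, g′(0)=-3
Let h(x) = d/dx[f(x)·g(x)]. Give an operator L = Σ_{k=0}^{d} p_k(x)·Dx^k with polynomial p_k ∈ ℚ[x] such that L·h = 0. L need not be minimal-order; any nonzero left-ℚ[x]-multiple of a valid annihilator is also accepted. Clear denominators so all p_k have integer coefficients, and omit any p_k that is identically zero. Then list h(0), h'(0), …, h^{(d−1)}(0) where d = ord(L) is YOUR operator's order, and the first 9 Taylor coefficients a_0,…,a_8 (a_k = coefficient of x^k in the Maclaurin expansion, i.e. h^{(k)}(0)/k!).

f: a_k = 3, 3, -3/2, 3/2, -15/8, 21/8, -63/16, 99/16, -1287/128, …
g: a_k = 0, -3, 0, 1/2, 0, -1/40, 0, 1/1680, 0, …
h₀=f·g: eliminate ⇒ L₀, order ≤ 1·2.
Derive L from L₀ (diff closure).
L = (2 + 12·x + 16·x^2 + 8·x^3 + 4·x^4) + (1 - 6·x^2 - 4·x^3)·Dx + (1 + 5·x + 9·x^2 + 8·x^3 + 4·x^4)·Dx^2  (order 2).
h: a_k = -9, -18, 18, -12, 24, -216/5, 382/5, -968/7, 8896/35, …
ICs: h(0) = -9, h′(0) = -18.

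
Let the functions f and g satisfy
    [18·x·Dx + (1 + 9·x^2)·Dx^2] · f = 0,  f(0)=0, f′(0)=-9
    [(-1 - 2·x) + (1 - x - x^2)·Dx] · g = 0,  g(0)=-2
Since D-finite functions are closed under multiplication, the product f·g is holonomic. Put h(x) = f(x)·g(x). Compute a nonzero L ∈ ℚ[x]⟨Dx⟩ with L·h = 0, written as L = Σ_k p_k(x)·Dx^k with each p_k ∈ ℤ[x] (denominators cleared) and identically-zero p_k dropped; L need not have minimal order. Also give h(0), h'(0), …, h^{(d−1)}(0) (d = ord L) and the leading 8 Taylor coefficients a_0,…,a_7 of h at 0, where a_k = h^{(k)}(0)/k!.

L = (2 + 18·x + 54·x^2) + (2 - 14·x + 36·x^2 + 54·x^3)·Dx + (-1 + x - 8·x^2 + 9·x^3 + 9·x^4)·Dx^2  (order 2).
h: a_k = 0, 18, 18, -18, 0, 1368/5, 1368/5, -46458/35, …
ICs: h(0) = 0, h′(0) = 18.

f: a_k = 0, -9, 0, 27, 0, -729/5, 0, 6561/7, …
g: a_k = -2, -2, -4, -6, -10, -16, -26, -42, …
Sym-product of L_f,L_g gives L₀ (≤ ord 2).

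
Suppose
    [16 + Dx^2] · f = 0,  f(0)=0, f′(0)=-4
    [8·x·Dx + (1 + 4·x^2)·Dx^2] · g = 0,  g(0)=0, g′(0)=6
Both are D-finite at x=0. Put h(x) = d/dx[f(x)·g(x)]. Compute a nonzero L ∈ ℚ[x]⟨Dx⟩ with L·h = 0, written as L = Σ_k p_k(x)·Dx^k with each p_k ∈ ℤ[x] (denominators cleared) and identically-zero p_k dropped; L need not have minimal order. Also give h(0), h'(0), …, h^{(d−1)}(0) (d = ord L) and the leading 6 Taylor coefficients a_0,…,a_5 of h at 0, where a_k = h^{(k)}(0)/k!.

f: a_k = 0, -4, 0, 32/3, 0, -128/15, …
g: a_k = 0, 6, 0, -8, 0, 96/5, …
Product ⇒ symmetric product L₀, ord ≤ 4.
Derive L from L₀ (diff closure).
L = (4096 + 58368·x^2 + 354304·x^4 + 983040·x^6 + 1867776·x^8 + 2621440·x^10 + 2097152·x^12) + (1984·x + 30208·x^3 + 158720·x^5 + 409600·x^7 + 655360·x^9 + 524288·x^11)·Dx + (336 + 5216·x^2 + 34560·x^4 + 114176·x^6 + 249856·x^8 + 360448·x^10 + 262144·x^12)·Dx^2 + (124·x + 1888·x^3 + 9920·x^5 + 25600·x^7 + 40960·x^9 + 32768·x^11)·Dx^3 + (5 + 98·x^2 + 776·x^4 + 3296·x^6 + 8320·x^8 + 12288·x^10 + 8192·x^12)·Dx^4  (order 4).
h: a_k = 0, -48, 0, 384, 0, -1280, …
ICs: h(0) = 0, h′(0) = -48, h′′(0) = 0, h′′′(0) = 2304.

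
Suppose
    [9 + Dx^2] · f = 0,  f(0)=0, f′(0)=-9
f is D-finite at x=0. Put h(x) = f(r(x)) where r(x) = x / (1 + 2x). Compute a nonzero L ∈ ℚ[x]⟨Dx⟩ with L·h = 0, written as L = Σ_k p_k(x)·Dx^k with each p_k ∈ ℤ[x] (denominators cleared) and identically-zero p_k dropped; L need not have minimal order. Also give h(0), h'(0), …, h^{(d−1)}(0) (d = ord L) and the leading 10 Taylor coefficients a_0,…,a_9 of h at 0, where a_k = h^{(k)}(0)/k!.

L = 9 + (4 + 24·x + 48·x^2 + 32·x^3)·Dx + (1 + 8·x + 24·x^2 + 32·x^3 + 16·x^4)·Dx^2  (order 2).
h: a_k = 0, -9, 18, -45/2, -9, 6957/40, -2925/4, 1288449/560, -249489/40, 13645755/896, …
ICs: h(0) = 0, h′(0) = -9.

f: a_k = 0, -9, 0, 27/2, 0, -243/40, 0, 729/560, 0, -729/4480, …
f∘r: x↦r, Dx↦Dx/r' in L_f ⇒ L₀.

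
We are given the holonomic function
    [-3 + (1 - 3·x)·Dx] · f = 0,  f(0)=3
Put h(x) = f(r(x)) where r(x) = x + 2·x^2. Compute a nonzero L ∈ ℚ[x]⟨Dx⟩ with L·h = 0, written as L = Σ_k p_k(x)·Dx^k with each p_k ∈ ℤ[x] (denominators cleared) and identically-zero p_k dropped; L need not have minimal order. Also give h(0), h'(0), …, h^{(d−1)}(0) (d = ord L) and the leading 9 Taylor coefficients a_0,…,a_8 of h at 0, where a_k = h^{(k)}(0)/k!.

L = (3 + 12·x) + (-1 + 3·x + 6·x^2)·Dx  (order 1).
h: a_k = 3, 9, 45, 189, 837, 3645, 15957, 69741, 304965, …
ICs: h(0) = 3.

f: a_k = 3, 9, 27, 81, 243, 729, 2187, 6561, 19683, …
L₀ from L_f via x↦r, Dx↦r'^{-1}Dx.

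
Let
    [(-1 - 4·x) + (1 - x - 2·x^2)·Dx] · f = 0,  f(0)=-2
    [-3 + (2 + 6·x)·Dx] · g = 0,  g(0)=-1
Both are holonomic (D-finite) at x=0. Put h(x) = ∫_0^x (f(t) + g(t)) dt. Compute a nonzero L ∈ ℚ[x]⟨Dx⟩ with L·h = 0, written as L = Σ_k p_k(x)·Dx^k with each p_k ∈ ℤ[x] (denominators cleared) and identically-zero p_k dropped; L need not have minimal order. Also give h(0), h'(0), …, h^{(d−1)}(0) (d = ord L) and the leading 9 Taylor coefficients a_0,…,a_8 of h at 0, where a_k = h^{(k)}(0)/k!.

L = (-45 - 207·x - 306·x^2 - 360·x^3)·Dx + (33 + 174·x + 573·x^2 + 1044·x^3 + 900·x^4)·Dx^2 + (2 - 30·x - 138·x^2 + 38·x^3 + 504·x^4 + 360·x^5)·Dx^3  (order 3).
h: a_k = 0, -3, -7/4, -13/8, -187/64, -2411/640, -4151/512, -72755/7168, -420331/16384, …
ICs: h(0) = 0, h′(0) = -3, h′′(0) = -7/2.

f: a_k = -2, -2, -6, -10, -22, -42, -86, -170, -342, …
g: a_k = -1, -3/2, 9/8, -27/16, 405/128, -1701/256, 15309/1024, -72171/2048, 2814669/32768, …
L₀ := lclm(L_f,L_g); ord L₀ ≤ 1+1.
h=∫₀ˣh₀: take L = L₀·Dx.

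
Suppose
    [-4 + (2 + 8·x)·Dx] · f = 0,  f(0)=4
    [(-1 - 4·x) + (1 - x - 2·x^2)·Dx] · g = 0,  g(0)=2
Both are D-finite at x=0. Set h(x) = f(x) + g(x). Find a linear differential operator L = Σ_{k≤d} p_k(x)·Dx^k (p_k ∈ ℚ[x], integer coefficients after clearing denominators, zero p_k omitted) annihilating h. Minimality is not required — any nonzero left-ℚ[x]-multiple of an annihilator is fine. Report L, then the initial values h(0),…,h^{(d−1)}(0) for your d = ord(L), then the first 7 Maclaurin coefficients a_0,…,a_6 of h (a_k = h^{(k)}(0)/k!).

L = (16 + 84·x + 120·x^2 + 160·x^3) + (-10 - 52·x - 204·x^2 - 400·x^3 - 400·x^4)·Dx + (-1 + 7·x + 56·x^2 + 8·x^3 - 200·x^4 - 160·x^5)·Dx^2  (order 2).
h: a_k = 6, 10, -2, 26, -18, 154, -250, …
ICs: h(0) = 6, h′(0) = 10.

f: a_k = 4, 8, -8, 16, -40, 112, -336, …
g: a_k = 2, 2, 6, 10, 22, 42, 86, …
h₀=f+g: left-lcm gives L₀, ord ≤ 2.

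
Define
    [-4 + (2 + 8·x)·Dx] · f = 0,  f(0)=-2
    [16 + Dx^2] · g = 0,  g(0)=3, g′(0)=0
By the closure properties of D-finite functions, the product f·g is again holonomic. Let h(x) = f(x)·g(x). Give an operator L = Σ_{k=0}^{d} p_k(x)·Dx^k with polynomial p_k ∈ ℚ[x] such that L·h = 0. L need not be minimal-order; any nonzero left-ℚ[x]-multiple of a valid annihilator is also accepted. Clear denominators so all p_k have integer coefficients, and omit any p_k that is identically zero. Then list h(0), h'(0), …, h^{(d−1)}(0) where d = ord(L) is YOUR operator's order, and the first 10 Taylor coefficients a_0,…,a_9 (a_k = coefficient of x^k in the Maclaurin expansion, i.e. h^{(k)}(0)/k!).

f: a_k = -2, -4, 4, -8, 20, -56, 168, -528, 1716, -5720, …
g: a_k = 3, 0, -24, 0, 32, 0, -256/15, 0, 512/105, 0, …
Sym-product of L_f,L_g gives L₀ (≤ ord 2).
L = (28 + 128·x + 256·x^2) + (-4 - 16·x)·Dx + (1 + 8·x + 16·x^2)·Dx^2  (order 2).
h: a_k = -6, -12, 60, 72, -100, -104, 2792/15, -6416/15, 176188/105, -215704/35, …
ICs: h(0) = -6, h′(0) = -12.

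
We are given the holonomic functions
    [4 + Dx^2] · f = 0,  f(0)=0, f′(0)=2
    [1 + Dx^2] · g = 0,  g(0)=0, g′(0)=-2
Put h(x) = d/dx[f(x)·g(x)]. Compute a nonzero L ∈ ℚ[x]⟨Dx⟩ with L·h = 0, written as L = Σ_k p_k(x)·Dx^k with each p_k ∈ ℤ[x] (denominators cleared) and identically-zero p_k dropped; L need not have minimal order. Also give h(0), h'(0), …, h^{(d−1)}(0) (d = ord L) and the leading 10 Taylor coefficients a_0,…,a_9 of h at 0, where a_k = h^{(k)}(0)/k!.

L = 9 + 10·Dx^2 + Dx^4  (order 4).
h: a_k = 0, -8, 0, 40/3, 0, -91/15, 0, 82/63, 0, -7381/45360, …
ICs: h(0) = 0, h′(0) = -8, h′′(0) = 0, h′′′(0) = 80.

f: a_k = 0, 2, 0, -4/3, 0, 4/15, 0, -8/315, 0, 4/2835, …
g: a_k = 0, -2, 0, 1/3, 0, -1/60, 0, 1/2520, 0, -1/181440, …
h₀=f·g: eliminate ⇒ L₀, order ≤ 2·2.
Derive L from L₀ (diff closure).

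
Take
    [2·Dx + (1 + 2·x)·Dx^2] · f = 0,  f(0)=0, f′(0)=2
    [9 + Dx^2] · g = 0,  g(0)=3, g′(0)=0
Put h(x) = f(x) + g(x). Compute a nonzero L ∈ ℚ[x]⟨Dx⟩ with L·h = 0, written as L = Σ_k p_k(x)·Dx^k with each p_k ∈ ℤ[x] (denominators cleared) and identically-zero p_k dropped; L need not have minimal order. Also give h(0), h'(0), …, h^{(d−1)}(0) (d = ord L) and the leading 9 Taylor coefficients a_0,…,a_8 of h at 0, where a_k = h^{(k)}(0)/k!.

L = (594 + 648·x + 648·x^2)·Dx + (153 + 630·x + 972·x^2 + 648·x^3)·Dx^2 + (66 + 72·x + 72·x^2)·Dx^3 + (17 + 70·x + 108·x^2 + 72·x^3)·Dx^4  (order 4).
h: a_k = 3, 2, -31/2, 8/3, 49/8, 32/5, -3289/240, 128/7, -141173/4480, …
ICs: h(0) = 3, h′(0) = 2, h′′(0) = -31, h′′′(0) = 16.

f: a_k = 0, 2, -2, 8/3, -4, 32/5, -32/3, 128/7, -32, …
g: a_k = 3, 0, -27/2, 0, 81/8, 0, -243/80, 0, 2187/4480, …
f+g: L₀ = lclm(L_f,L_g), ord ≤ 2+2.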